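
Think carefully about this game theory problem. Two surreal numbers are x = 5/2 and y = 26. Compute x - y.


x = 5/2, y = 26
Converting to common denominator: 2
x = 5/2, y = 52/2
x - y = 5/2 - 26 = -47/2

-47/2


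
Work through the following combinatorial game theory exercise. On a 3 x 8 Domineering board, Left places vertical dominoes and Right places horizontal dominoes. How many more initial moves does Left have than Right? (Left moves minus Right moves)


Board is 3 x 8 (rows x cols).
Left (vertical) placements: (rows-1) * cols = 2 * 8 = 16
Right (horizontal) placements: rows * (cols-1) = 3 * 7 = 21
Advantage = Left - Right = 16 - 21 = -5

-5


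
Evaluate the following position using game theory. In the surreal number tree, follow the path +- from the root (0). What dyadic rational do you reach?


Sign expansion: +-
Rule: track bounds (lo, hi), initially (-inf, +inf). On '+', the current value becomes lo and we move to the simplest number in (value, hi): value + 1 if hi = +inf, otherwise the midpoint (value + hi)/2. On '-', the current value becomes hi and we move to value - 1 if lo = -inf, otherwise the midpoint (lo + value)/2.
Start at 0.
Step 1: sign = +, move right. Bounds: (0, +inf). Value = 1
Step 2: sign = -, move left. Bounds: (0, 1). Value = 1/2
The surreal number with sign expansion +- is 1/2.

1/2


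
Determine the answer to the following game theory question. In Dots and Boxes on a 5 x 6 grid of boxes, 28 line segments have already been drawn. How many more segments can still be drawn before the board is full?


Grid: 5 x 6 boxes, i.e. 6 rows and 7 columns of dots.
Horizontal edges: (rows + 1) * cols = 6 * 6 = 36
Vertical edges: rows * (cols + 1) = 5 * 7 = 35
Total edges: 36 + 35 = 71
Edges drawn: 28
Remaining: 71 - 28 = 43

43


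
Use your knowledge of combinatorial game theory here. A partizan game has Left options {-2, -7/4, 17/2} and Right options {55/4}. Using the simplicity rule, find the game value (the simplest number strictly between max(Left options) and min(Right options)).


Left options: {-2, -7/4, 17/2}, max = 17/2
Right options: {55/4}, min = 55/4
All options are numbers and max(Left) < min(Right), so by the simplicity theorem the value is the simplest (earliest-born) number strictly between 17/2 and 55/4.
Integers 9 through 13 all lie strictly between 17/2 and 55/4.
Among integers, the simplest (lowest birthday = smallest |n|; 0 is born on day 0, +-n on day n) is 9.
No non-integer in the interval can be simpler: if x is a non-integer in the interval, then floor(x) or ceil(x) also lies in the interval (the interval contains an integer), and both are proper prefixes of x's sign expansion, i.e. born earlier. So the game value is 9.
Game value = 9

9


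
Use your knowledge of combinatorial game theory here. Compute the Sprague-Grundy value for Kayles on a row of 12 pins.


Kayles: a move removes 1 or 2 adjacent pins from a contiguous row.
Removing pins from a row of k leaves two independent rows (a, b) with a + b = k - 1 (one pin) or a + b = k - 2 (two pins); an end removal gives a = 0.
By Sprague-Grundy, G(k) = mex{ G(a) XOR G(b) } over all these splits. G(0) = 0.
G(1): splits (0,0):0^0=0 -> mex({0}) = 1
G(2): splits (0,1):0^1=1 (0,0):0^0=0 -> mex({0, 1}) = 2
G(3): splits (0,2):0^2=2 (1,1):1^1=0 (0,1):0^1=1 -> mex({0, 1, 2}) = 3
G(4): splits (0,3):0^3=3 (1,2):1^2=3 (0,2):0^2=2 (1,1):1^1=0 -> mex({0, 2, 3}) = 1
G(5): splits (0,4):0^1=1 (1,3):1^3=2 (2,2):2^2=0 (0,3):0^3=3 (1,2):1^2=3 -> mex({0, 1, 2, 3}) = 4
G(6) = mex({0, 1, 2, 4}) = 3
G(7) = mex({0, 1, 3, 4, 5}) = 2
G(8) = mex({0, 2, 3, 5, 6}) = 1
G(9) = mex({0, 1, 2, 3, 6, 7}) = 4
G(10) = mex({0, 1, 3, 4, 5, 7}) = 2
G(11) = mex({0, 1, 2, 3, 4, 5}) = 6
G(12) = mex({0, 1, 2, 3, 5, 6, 7}) = 4
Therefore G(12) = 4.

4


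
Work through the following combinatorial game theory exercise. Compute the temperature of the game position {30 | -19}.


The game is {30 | -19}, a switch {a | b} with numbers a > b.
Cooling {a | b} by t gives {a - t | b + t}, which stops being hot when a - t = b + t, i.e. at t = (a - b)/2. So the temperature of a switch is (a - b)/2.
Temperature = (Left option - Right option) / 2
= (30 - (-19)) / 2
= 49 / 2
= 49/2

49/2


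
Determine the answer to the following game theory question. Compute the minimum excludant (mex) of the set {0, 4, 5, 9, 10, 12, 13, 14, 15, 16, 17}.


Set = {0, 4, 5, 9, 10, 12, 13, 14, 15, 16, 17}
0 is in the set.
1 is NOT in the set. This is the mex.
mex = 1

1


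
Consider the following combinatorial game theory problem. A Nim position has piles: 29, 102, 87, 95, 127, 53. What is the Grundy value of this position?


We need the XOR (exclusive or) of all pile sizes.
After XOR-ing pile 1 (size 29): 0 XOR 29 = 29
After XOR-ing pile 2 (size 102): 29 XOR 102 = 123
After XOR-ing pile 3 (size 87): 123 XOR 87 = 44
After XOR-ing pile 4 (size 95): 44 XOR 95 = 115
After XOR-ing pile 5 (size 127): 115 XOR 127 = 12
After XOR-ing pile 6 (size 53): 12 XOR 53 = 57
The Nim-value of this position is 57.

57


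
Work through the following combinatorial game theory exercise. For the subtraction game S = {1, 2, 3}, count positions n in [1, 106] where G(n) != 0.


Subtraction set S = {1, 2, 3}, so G(n) = n mod 4.
G(n) = 0 when n is a multiple of 4.
Multiples of 4 in [1, 106]: 26
N-positions (nonzero Grundy) = 106 - 26 = 80

80


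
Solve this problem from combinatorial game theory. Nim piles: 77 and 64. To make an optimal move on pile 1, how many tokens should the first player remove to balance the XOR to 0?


Piles: 77 and 64
Current XOR: 77 XOR 64 = 13 (non-zero, so this is an N-position).
To make the XOR zero, we need to find a move that balances the piles.
For pile 1 (size 77): target = 77 XOR 13 = 64
We reduce pile 1 from 77 to 64.
Tokens removed: 77 - 64 = 13
Verification: 64 XOR 64 = 0

13


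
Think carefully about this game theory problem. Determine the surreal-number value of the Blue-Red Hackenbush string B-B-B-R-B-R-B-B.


Edges (from ground): B-B-B-R-B-R-B-B
By Berlekamp's sign-expansion rule, a Blue-Red Hackenbush stalk has the value of the surreal number whose sign sequence is the edge sequence with B -> + and R -> -.
Sign sequence: +++-+-++
Trace the sign expansion in the surreal number tree, starting from 0:
Edge 1: B (sign +) -> bounds (0, +inf), value = 1
Edge 2: B (sign +) -> bounds (1, +inf), value = 2
Edge 3: B (sign +) -> bounds (2, +inf), value = 3
Edge 4: R (sign -) -> bounds (2, 3), value = 5/2
Edge 5: B (sign +) -> bounds (5/2, 3), value = 11/4
Edge 6: R (sign -) -> bounds (5/2, 11/4), value = 21/8
Edge 7: B (sign +) -> bounds (21/8, 11/4), value = 43/16
Edge 8: B (sign +) -> bounds (43/16, 11/4), value = 87/32
Game value = 87/32

87/32


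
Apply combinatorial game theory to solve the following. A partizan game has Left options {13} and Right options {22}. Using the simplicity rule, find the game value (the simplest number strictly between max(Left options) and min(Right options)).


Left options: {13}, max = 13
Right options: {22}, min = 22
All options are numbers and max(Left) < min(Right), so by the simplicity theorem the value is the simplest (earliest-born) number strictly between 13 and 22.
Integers 14 through 21 all lie strictly between 13 and 22.
Among integers, the simplest (lowest birthday = smallest |n|; 0 is born on day 0, +-n on day n) is 14.
No non-integer in the interval can be simpler: if x is a non-integer in the interval, then floor(x) or ceil(x) also lies in the interval (the interval contains an integer), and both are proper prefixes of x's sign expansion, i.e. born earlier. So the game value is 14.
Game value = 14

14


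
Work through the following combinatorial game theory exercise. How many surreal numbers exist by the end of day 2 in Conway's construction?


Day 0: {|} = 0 is born. Count = 1.
Day n: the number of surreal numbers born by day n is 2^(n+1) - 1.
By day 0: 2^1 - 1 = 1
By day 1: 2^2 - 1 = 3
By day 2: 2^3 - 1 = 7
By day 2: 7 surreal numbers.

7


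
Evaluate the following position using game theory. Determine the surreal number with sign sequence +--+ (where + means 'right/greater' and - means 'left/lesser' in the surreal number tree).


Sign expansion: +--+
Rule: track bounds (lo, hi), initially (-inf, +inf). On '+', the current value becomes lo and we move to the simplest number in (value, hi): value + 1 if hi = +inf, otherwise the midpoint (value + hi)/2. On '-', the current value becomes hi and we move to value - 1 if lo = -inf, otherwise the midpoint (lo + value)/2.
Start at 0.
Step 1: sign = +, move right. Bounds: (0, +inf). Value = 1
Step 2: sign = -, move left. Bounds: (0, 1). Value = 1/2
Step 3: sign = -, move left. Bounds: (0, 1/2). Value = 1/4
Step 4: sign = +, move right. Bounds: (1/4, 1/2). Value = 3/8
The surreal number with sign expansion +--+ is 3/8.

3/8


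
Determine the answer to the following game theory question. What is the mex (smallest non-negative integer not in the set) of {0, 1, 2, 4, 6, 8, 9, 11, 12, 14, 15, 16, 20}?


Set = {0, 1, 2, 4, 6, 8, 9, 11, 12, 14, 15, 16, 20}
0 is in the set.
1 is in the set.
2 is in the set.
3 is NOT in the set. This is the mex.
mex = 3

3


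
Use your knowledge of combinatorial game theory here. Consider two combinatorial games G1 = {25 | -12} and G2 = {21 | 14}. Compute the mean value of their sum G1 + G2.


G1 = {25 | -12}, G2 = {21 | 14}
Each is a switch {a | b} with numbers a > b; its mean value is (a + b)/2, and mean value is additive over game sums: m(G1 + G2) = m(G1) + m(G2).
Mean of G1 = (25 + (-12))/2 = 13/2 = 13/2
Mean of G2 = (21 + (14))/2 = 35/2 = 35/2
Mean of G1 + G2 = 13/2 + 35/2 = 24

24


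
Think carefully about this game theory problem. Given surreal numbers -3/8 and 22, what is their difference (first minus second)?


x = -3/8, y = 22
Converting to common denominator: 8
x = -3/8, y = 176/8
x - y = -3/8 - 22 = -179/8

-179/8


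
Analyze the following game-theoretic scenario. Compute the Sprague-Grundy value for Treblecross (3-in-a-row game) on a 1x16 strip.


Treblecross: place X on empty cells; 3-in-a-row wins.
Playing within two cells of an existing X lets the opponent win at once, so sensible play treats the cells i-2..i+2 around each X as dead. The player left with no safe cell loses, so this is a normal-play take-away game on strips of safe cells.
Placing X at cell i (0-indexed) of a strip of k safe cells leaves independent strips of sizes max(0, i-2) and max(0, k-i-3). Hence G(k) = mex{ G(max(0,i-2)) XOR G(max(0,k-i-3)) : 0 <= i < k }, with G(0) = 0.
G(1): splits (0,0):0^0=0 -> mex({0}) = 1
G(2): splits (0,0):0^0=0 -> mex({0}) = 1
G(3): splits (0,0):0^0=0 -> mex({0}) = 1
G(4): splits (0,1):0^1=1 (0,0):0^0=0 -> mex({0, 1}) = 2
G(5): splits (0,2):0^1=1 (0,1):0^1=1 (0,0):0^0=0 -> mex({0, 1}) = 2
G(6) = mex({1}) = 0
G(7) = mex({0, 1, 2}) = 3
G(8) = mex({0, 1, 2}) = 3
G(9) = mex({0, 2}) = 1
G(10) = mex({0, 2, 3}) = 1
G(11) = mex({0, 3}) = 1
G(12) = mex({1, 3}) = 0
G(13) = mex({0, 1, 2, 3}) = 4
G(14) = mex({0, 1, 2}) = 3
G(15) = mex({0, 1, 2}) = 3
G(16) = mex({0, 1, 2, 4}) = 3
Therefore G(16) = 3.

3


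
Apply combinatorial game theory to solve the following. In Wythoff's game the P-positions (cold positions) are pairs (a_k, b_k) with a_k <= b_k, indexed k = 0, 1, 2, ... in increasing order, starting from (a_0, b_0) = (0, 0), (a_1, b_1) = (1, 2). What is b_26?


By Wythoff's theorem, a_k = floor(k * phi) and b_k = floor(k * phi^2) = a_k + k, where phi = (1 + sqrt(5))/2 is the golden ratio.
phi = (1 + sqrt(5))/2 = 1.618034
phi^2 = phi + 1 = 2.618034
k = 26
k * phi^2 = 26 * 2.618034 = 68.068884
b_26 = floor(k * phi^2) = 68 (check: a_26 + k = 42 + 26 = 68)

68


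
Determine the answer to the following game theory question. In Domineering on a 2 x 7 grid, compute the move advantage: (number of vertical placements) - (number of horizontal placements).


Board is 2 x 7 (rows x cols).
Left (vertical) placements: (rows-1) * cols = 1 * 7 = 7
Right (horizontal) placements: rows * (cols-1) = 2 * 6 = 12
Advantage = Left - Right = 7 - 12 = -5

-5


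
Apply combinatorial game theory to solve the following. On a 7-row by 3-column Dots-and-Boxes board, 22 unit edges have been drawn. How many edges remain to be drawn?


Grid: 7 x 3 boxes, i.e. 8 rows and 4 columns of dots.
Horizontal edges: (rows + 1) * cols = 8 * 3 = 24
Vertical edges: rows * (cols + 1) = 7 * 4 = 28
Total edges: 24 + 28 = 52
Edges drawn: 22
Remaining: 52 - 22 = 30

30


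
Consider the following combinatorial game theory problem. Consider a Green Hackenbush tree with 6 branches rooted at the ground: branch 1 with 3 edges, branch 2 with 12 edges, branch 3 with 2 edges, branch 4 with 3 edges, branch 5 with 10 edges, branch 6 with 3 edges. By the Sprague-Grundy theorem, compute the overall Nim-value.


The tree has 6 branches from the ground vertex.
In Green Hackenbush, the Nim-value of a simple path of length k is k.
Branch 1: length 3, Nim-value = 3
Branch 2: length 12, Nim-value = 12
Branch 3: length 2, Nim-value = 2
Branch 4: length 3, Nim-value = 3
Branch 5: length 10, Nim-value = 10
Branch 6: length 3, Nim-value = 3
Total Nim-value = XOR of all branch values:
0 XOR 3 = 3
3 XOR 12 = 15
15 XOR 2 = 13
13 XOR 3 = 14
14 XOR 10 = 4
4 XOR 3 = 7
Nim-value of the tree = 7

7


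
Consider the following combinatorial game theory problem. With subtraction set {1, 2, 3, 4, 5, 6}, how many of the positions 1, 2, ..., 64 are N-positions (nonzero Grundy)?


Subtraction set S = {1, 2, 3, 4, 5, 6}, so G(n) = n mod 7.
G(n) = 0 when n is a multiple of 7.
Multiples of 7 in [1, 64]: 9
N-positions (nonzero Grundy) = 64 - 9 = 55

55


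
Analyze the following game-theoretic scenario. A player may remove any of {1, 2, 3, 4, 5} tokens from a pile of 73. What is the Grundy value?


The subtraction set is S = {1, 2, 3, 4, 5}.
G(k) = mex{ G(k - s) : s in S, s <= k }. We compute iteratively: G(0) = 0.
G(1) = mex({0}) = 1
G(2) = mex({0, 1}) = 2
G(3) = mex({0, 1, 2}) = 3
G(4) = mex({0, 1, 2, 3}) = 4
G(5) = mex({0, 1, 2, 3, 4}) = 5
G(6) = mex({1, 2, 3, 4, 5}) = 0
G(7) = mex({0, 2, 3, 4, 5}) = 1
G(8) = mex({0, 1, 3, 4, 5}) = 2
G(9) = mex({0, 1, 2, 4, 5}) = 3
G(10) = mex({0, 1, 2, 3, 5}) = 4
Observe that G(6)..G(10) = 0, 1, 2, 3, 4 repeats G(0)..G(4) = 0, 1, 2, 3, 4.
For k >= max(S) = 5, G(k) is determined by the previous 5 values G(k-5)..G(k-1); a window of 5 consecutive values has recurred shifted by 6, so by induction G(k + 6) = G(k) for all k >= 0: the sequence is periodic from the start with period 6.
One period: G(0..5) = 0, 1, 2, 3, 4, 5.
73 mod 6 = 1, so G(73) = G(1) = 1.

1


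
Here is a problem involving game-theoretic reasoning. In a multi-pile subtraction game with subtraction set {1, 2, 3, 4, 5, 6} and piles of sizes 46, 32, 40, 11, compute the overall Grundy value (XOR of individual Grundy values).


Subtraction set: {1, 2, 3, 4, 5, 6}
For this subtraction set, G(n) = n mod 7 (period = max + 1 = 7).
Pile 1 (size 46): G(46) = 46 mod 7 = 4
Pile 2 (size 32): G(32) = 32 mod 7 = 4
Pile 3 (size 40): G(40) = 40 mod 7 = 5
Pile 4 (size 11): G(11) = 11 mod 7 = 4
Total Grundy value = XOR of all: 4 XOR 4 XOR 5 XOR 4 = 1

1


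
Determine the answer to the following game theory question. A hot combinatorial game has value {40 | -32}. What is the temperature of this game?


The game is {40 | -32}, a switch {a | b} with numbers a > b.
Cooling {a | b} by t gives {a - t | b + t}, which stops being hot when a - t = b + t, i.e. at t = (a - b)/2. So the temperature of a switch is (a - b)/2.
Temperature = (Left option - Right option) / 2
= (40 - (-32)) / 2
= 72 / 2
= 36

36


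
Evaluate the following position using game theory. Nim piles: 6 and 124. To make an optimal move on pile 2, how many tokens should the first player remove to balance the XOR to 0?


Piles: 6 and 124
Current XOR: 6 XOR 124 = 122 (non-zero, so this is an N-position).
To make the XOR zero, we need to find a move that balances the piles.
For pile 2 (size 124): target = 124 XOR 122 = 6
We reduce pile 2 from 124 to 6.
Tokens removed: 124 - 6 = 118
Verification: 6 XOR 6 = 0

118


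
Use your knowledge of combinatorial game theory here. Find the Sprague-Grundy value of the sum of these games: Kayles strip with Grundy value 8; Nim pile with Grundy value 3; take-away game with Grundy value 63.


By the Sprague-Grundy theorem, the Grundy value of a sum of games is the XOR of individual Grundy values.
Kayles strip: Grundy value = 8. Running XOR: 0 XOR 8 = 8
Nim pile: Grundy value = 3. Running XOR: 8 XOR 3 = 11
take-away game: Grundy value = 63. Running XOR: 11 XOR 63 = 52
The combined Grundy value is 52.

52


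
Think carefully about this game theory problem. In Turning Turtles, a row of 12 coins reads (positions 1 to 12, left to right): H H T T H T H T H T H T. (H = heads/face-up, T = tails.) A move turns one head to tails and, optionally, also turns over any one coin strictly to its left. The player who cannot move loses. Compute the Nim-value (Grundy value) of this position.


Coins: H H T T H T H T H T H T
Key fact: a single head at position k behaves exactly like a Nim heap of size k (turning it to T and optionally flipping a coin at j < k corresponds to moving the heap from k to j, or to 0), and heads combine as a disjunctive sum (two heads at the same place would cancel, matching j XOR j = 0). So the Nim-value is the XOR of the 1-indexed positions of the heads.
Face-up positions (1-indexed): [1, 2, 5, 7, 9, 11]
XOR 0 with 1: 0 XOR 1 = 1
XOR 1 with 2: 1 XOR 2 = 3
XOR 3 with 5: 3 XOR 5 = 6
XOR 6 with 7: 6 XOR 7 = 1
XOR 1 with 9: 1 XOR 9 = 8
XOR 8 with 11: 8 XOR 11 = 3
Nim-value = 3

3


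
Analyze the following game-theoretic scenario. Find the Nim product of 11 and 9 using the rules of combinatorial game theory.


Nim multiplication is bilinear over XOR: (u XOR v) * w = (u*w) XOR (v*w).
So we split each operand into its bit components and XOR the pairwise Nim products.
11 = 1 + 2 + 8 (as XOR of powers of 2).
9 = 1 + 8 (as XOR of powers of 2).
Using the standard Nim-product table on single bits:
  2*2 = 3,   2*4 = 8,   2*8 = 12,
  4*4 = 6,   4*8 = 11,  8*8 = 13,
and  1*x = x (identity), k*l = l*k (commutative).
Pairwise Nim products:
  1 * 1 = 1
  1 * 8 = 8
  2 * 1 = 2
  2 * 8 = 12
  8 * 1 = 8
  8 * 8 = 13
XOR them: 1 XOR 8 XOR 2 XOR 12 XOR 8 XOR 13 = 2.
Result: 11 * 9 = 2 (in Nim).

2


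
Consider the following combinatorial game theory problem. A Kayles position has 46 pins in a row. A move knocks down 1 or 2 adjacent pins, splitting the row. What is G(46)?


Kayles: a move removes 1 or 2 adjacent pins from a contiguous row.
Removing pins from a row of k leaves two independent rows (a, b) with a + b = k - 1 (one pin) or a + b = k - 2 (two pins); an end removal gives a = 0.
By Sprague-Grundy, G(k) = mex{ G(a) XOR G(b) } over all these splits. G(0) = 0.
G(1): splits (0,0):0^0=0 -> mex({0}) = 1
G(2): splits (0,1):0^1=1 (0,0):0^0=0 -> mex({0, 1}) = 2
G(3): splits (0,2):0^2=2 (1,1):1^1=0 (0,1):0^1=1 -> mex({0, 1, 2}) = 3
G(4): splits (0,3):0^3=3 (1,2):1^2=3 (0,2):0^2=2 (1,1):1^1=0 -> mex({0, 2, 3}) = 1
G(5): splits (0,4):0^1=1 (1,3):1^3=2 (2,2):2^2=0 (0,3):0^3=3 (1,2):1^2=3 -> mex({0, 1, 2, 3}) = 4
G(6) = mex({0, 1, 2, 4}) = 3
G(7) = mex({0, 1, 3, 4, 5}) = 2
G(8) = mex({0, 2, 3, 5, 6}) = 1
G(9) = mex({0, 1, 2, 3, 6, 7}) = 4
G(10) = mex({0, 1, 3, 4, 5, 7}) = 2
G(11) = mex({0, 1, 2, 3, 4, 5}) = 6
G(12) = mex({0, 1, 2, 3, 5, 6, 7}) = 4
G(13) = mex({0, 2, 3, 4, 6, 7}) = 1
G(14) = mex({0, 1, 4, 5, 6, 7}) = 2
G(15) = mex({0, 1, 2, 3, 4, 5, 6}) = 7
G(16) = mex({0, 2, 3, 5, 6, 7}) = 1
G(17) = mex({0, 1, 2, 3, 5, 6, 7}) = 4
G(18) = mex({0, 1, 2, 4, 5, 6}) = 3
G(19) = mex({0, 1, 3, 4, 5, 7}) = 2
G(20) = mex({0, 2, 3, 4, 5, 6, 7}) = 1
G(21) = mex({0, 1, 2, 3, 5, 6, 7}) = 4
G(22) = mex({0, 1, 2, 3, 4, 5, 7}) = 6
G(23) = mex({0, 1, 2, 3, 4, 5, 6}) = 7
G(24) = mex({0, 1, 2, 3, 5, 6, 7}) = 4
G(25) = mex({0, 2, 3, 4, 6, 7}) = 1
G(26) = mex({0, 1, 3, 4, 5, 6, 7}) = 2
G(27) = mex({0, 1, 2, 3, 4, 5, 6, 7}) = 8
G(28) = mex({0, 1, 2, 3, 4, 6, 7, 8}) = 5
G(29) = mex({0, 1, 2, 3, 5, 6, 7, 8, 9}) = 4
G(30) = mex({0, 1, 2, 3, 4, 5, 6, 9, 10}) = 7
G(31) = mex({0, 1, 3, 4, 5, 7, 10, 11}) = 2
G(32) = mex({0, 2, 3, 4, 5, 6, 7, 9, 11}) = 1
G(33) = mex({0, 1, 2, 3, 4, 5, 6, 7, 9, 12}) = 8
G(34) = mex({0, 1, 2, 3, 4, 5, 7, 8, 11, 12}) = 6
G(35) = mex({0, 1, 2, 3, 4, 5, 6, 8, 9, 10, 11}) = 7
G(36) = mex({0, 1, 2, 3, 5, 6, 7, 9, 10}) = 4
G(37) = mex({0, 2, 3, 4, 6, 7, 9, 10, 11, 12}) = 1
G(38) = mex({0, 1, 3, 4, 5, 6, 7, 9, 10, 11, 12}) = 2
G(39) = mex({0, 1, 2, 4, 5, 6, 7, 9, 10, 12, 14}) = 3
G(40) = mex({0, 2, 3, 4, 6, 7, 11, 12, 14}) = 1
G(41) = mex({0, 1, 2, 3, 5, 6, 7, 9, 10, 11, 12}) = 4
G(42) = mex({0, 1, 2, 3, 4, 5, 6, 9, 10}) = 7
G(43) = mex({0, 1, 3, 4, 5, 7, 9, 10, 12, 15}) = 2
G(44) = mex({0, 2, 3, 4, 5, 6, 7, 9, 10, 12, 15}) = 1
G(45) = mex({0, 1, 2, 3, 4, 5, 6, 7, 9, 10, 12, 14}) = 8
G(46) = mex({0, 1, 3, 4, 5, 7, 8, 11, 12, 14}) = 2
Therefore G(46) = 2.

2


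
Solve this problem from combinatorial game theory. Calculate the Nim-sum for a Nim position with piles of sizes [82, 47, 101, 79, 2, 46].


We need the XOR (exclusive or) of all pile sizes.
After XOR-ing pile 1 (size 82): 0 XOR 82 = 82
After XOR-ing pile 2 (size 47): 82 XOR 47 = 125
After XOR-ing pile 3 (size 101): 125 XOR 101 = 24
After XOR-ing pile 4 (size 79): 24 XOR 79 = 87
After XOR-ing pile 5 (size 2): 87 XOR 2 = 85
After XOR-ing pile 6 (size 46): 85 XOR 46 = 123
The Nim-value of this position is 123.

123


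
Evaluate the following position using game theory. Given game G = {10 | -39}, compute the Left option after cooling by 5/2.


Original game: {10 | -39} (a switch {a | b} with a > b).
Cooling by t (for t below the temperature (a - b)/2 = 49/2) taxes each move by t: {a | b} cooled by t is {a - t | b + t}.
Cooling amount: t = 5/2
Cooled Left option: 10 - 5/2 = 15/2
Cooled Right option: -39 + 5/2 = -73/2
Cooled game: {15/2 | -73/2}
Left option = 15/2

15/2


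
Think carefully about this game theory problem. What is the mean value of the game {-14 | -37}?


Game = {-14 | -37}, a switch {a | b} with numbers a > b.
Its thermograph has left wall a - t and right wall b + t, which meet at t = (a - b)/2, where both equal (a + b)/2. So the mast (mean value) is at (a + b)/2.
Mean = (-14 + (-37))/2 = -51/2 = -51/2

-51/2


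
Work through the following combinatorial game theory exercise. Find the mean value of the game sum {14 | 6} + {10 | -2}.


G1 = {14 | 6}, G2 = {10 | -2}
Each is a switch {a | b} with numbers a > b; its mean value is (a + b)/2, and mean value is additive over game sums: m(G1 + G2) = m(G1) + m(G2).
Mean of G1 = (14 + (6))/2 = 20/2 = 10
Mean of G2 = (10 + (-2))/2 = 8/2 = 4
Mean of G1 + G2 = 10 + 4 = 14

14


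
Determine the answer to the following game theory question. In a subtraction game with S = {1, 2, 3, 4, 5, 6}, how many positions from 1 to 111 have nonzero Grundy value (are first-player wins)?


Subtraction set S = {1, 2, 3, 4, 5, 6}, so G(n) = n mod 7.
G(n) = 0 when n is a multiple of 7.
Multiples of 7 in [1, 111]: 15
N-positions (nonzero Grundy) = 111 - 15 = 96

96


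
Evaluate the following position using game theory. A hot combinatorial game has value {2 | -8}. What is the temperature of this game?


The game is {2 | -8}, a switch {a | b} with numbers a > b.
Cooling {a | b} by t gives {a - t | b + t}, which stops being hot when a - t = b + t, i.e. at t = (a - b)/2. So the temperature of a switch is (a - b)/2.
Temperature = (Left option - Right option) / 2
= (2 - (-8)) / 2
= 10 / 2
= 5

5


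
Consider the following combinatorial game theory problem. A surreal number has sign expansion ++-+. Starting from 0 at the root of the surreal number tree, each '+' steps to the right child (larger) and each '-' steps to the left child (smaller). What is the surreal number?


Sign expansion: ++-+
Rule: track bounds (lo, hi), initially (-inf, +inf). On '+', the current value becomes lo and we move to the simplest number in (value, hi): value + 1 if hi = +inf, otherwise the midpoint (value + hi)/2. On '-', the current value becomes hi and we move to value - 1 if lo = -inf, otherwise the midpoint (lo + value)/2.
Start at 0.
Step 1: sign = +, move right. Bounds: (0, +inf). Value = 1
Step 2: sign = +, move right. Bounds: (1, +inf). Value = 2
Step 3: sign = -, move left. Bounds: (1, 2). Value = 3/2
Step 4: sign = +, move right. Bounds: (3/2, 2). Value = 7/4
The surreal number with sign expansion ++-+ is 7/4.

7/4


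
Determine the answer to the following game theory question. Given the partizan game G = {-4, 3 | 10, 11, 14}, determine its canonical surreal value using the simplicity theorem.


Left options: {-4, 3}, max = 3
Right options: {10, 11, 14}, min = 10
All options are numbers and max(Left) < min(Right), so by the simplicity theorem the value is the simplest (earliest-born) number strictly between 3 and 10.
Integers 4 through 9 all lie strictly between 3 and 10.
Among integers, the simplest (lowest birthday = smallest |n|; 0 is born on day 0, +-n on day n) is 4.
No non-integer in the interval can be simpler: if x is a non-integer in the interval, then floor(x) or ceil(x) also lies in the interval (the interval contains an integer), and both are proper prefixes of x's sign expansion, i.e. born earlier. So the game value is 4.
Game value = 4

4


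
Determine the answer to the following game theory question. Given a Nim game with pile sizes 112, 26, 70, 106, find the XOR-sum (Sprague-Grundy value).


We need the XOR (exclusive or) of all pile sizes.
After XOR-ing pile 1 (size 112): 0 XOR 112 = 112
After XOR-ing pile 2 (size 26): 112 XOR 26 = 106
After XOR-ing pile 3 (size 70): 106 XOR 70 = 44
After XOR-ing pile 4 (size 106): 44 XOR 106 = 70
The Nim-value of this position is 70.

70


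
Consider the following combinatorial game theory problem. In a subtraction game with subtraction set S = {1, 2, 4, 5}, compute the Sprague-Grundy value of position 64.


The subtraction set is S = {1, 2, 4, 5}.
G(k) = mex{ G(k - s) : s in S, s <= k }. We compute iteratively: G(0) = 0.
G(1) = mex({0}) = 1
G(2) = mex({0, 1}) = 2
G(3) = mex({1, 2}) = 0
G(4) = mex({0, 2}) = 1
G(5) = mex({0, 1}) = 2
G(6) = mex({1, 2}) = 0
G(7) = mex({0, 2}) = 1
Observe that G(3)..G(7) = 0, 1, 2, 0, 1 repeats G(0)..G(4) = 0, 1, 2, 0, 1.
For k >= max(S) = 5, G(k) is determined by the previous 5 values G(k-5)..G(k-1); a window of 5 consecutive values has recurred shifted by 3, so by induction G(k + 3) = G(k) for all k >= 0: the sequence is periodic from the start with period 3.
One period: G(0..2) = 0, 1, 2.
64 mod 3 = 1, so G(64) = G(1) = 1.

1


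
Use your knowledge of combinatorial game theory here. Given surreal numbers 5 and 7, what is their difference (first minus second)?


x = 5, y = 7
x - y = 5 - 7 = -2

-2


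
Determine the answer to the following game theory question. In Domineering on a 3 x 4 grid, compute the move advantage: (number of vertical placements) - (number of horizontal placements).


Board is 3 x 4 (rows x cols).
Left (vertical) placements: (rows-1) * cols = 2 * 4 = 8
Right (horizontal) placements: rows * (cols-1) = 3 * 3 = 9
Advantage = Left - Right = 8 - 9 = -1

-1


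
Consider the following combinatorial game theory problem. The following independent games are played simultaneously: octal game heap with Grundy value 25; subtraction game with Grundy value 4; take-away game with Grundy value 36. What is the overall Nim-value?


By the Sprague-Grundy theorem, the Grundy value of a sum of games is the XOR of individual Grundy values.
octal game heap: Grundy value = 25. Running XOR: 0 XOR 25 = 25
subtraction game: Grundy value = 4. Running XOR: 25 XOR 4 = 29
take-away game: Grundy value = 36. Running XOR: 29 XOR 36 = 57
The combined Grundy value is 57.

57


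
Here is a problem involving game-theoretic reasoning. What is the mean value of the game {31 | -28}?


Game = {31 | -28}, a switch {a | b} with numbers a > b.
Its thermograph has left wall a - t and right wall b + t, which meet at t = (a - b)/2, where both equal (a + b)/2. So the mast (mean value) is at (a + b)/2.
Mean = (31 + (-28))/2 = 3/2 = 3/2

3/2


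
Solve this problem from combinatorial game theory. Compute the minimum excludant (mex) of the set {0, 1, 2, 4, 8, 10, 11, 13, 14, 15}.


Set = {0, 1, 2, 4, 8, 10, 11, 13, 14, 15}
0 is in the set.
1 is in the set.
2 is in the set.
3 is NOT in the set. This is the mex.
mex = 3

3


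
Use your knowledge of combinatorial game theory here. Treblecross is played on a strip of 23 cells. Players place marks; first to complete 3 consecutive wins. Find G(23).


Treblecross: place X on empty cells; 3-in-a-row wins.
Playing within two cells of an existing X lets the opponent win at once, so sensible play treats the cells i-2..i+2 around each X as dead. The player left with no safe cell loses, so this is a normal-play take-away game on strips of safe cells.
Placing X at cell i (0-indexed) of a strip of k safe cells leaves independent strips of sizes max(0, i-2) and max(0, k-i-3). Hence G(k) = mex{ G(max(0,i-2)) XOR G(max(0,k-i-3)) : 0 <= i < k }, with G(0) = 0.
G(1): splits (0,0):0^0=0 -> mex({0}) = 1
G(2): splits (0,0):0^0=0 -> mex({0}) = 1
G(3): splits (0,0):0^0=0 -> mex({0}) = 1
G(4): splits (0,1):0^1=1 (0,0):0^0=0 -> mex({0, 1}) = 2
G(5): splits (0,2):0^1=1 (0,1):0^1=1 (0,0):0^0=0 -> mex({0, 1}) = 2
G(6) = mex({1}) = 0
G(7) = mex({0, 1, 2}) = 3
G(8) = mex({0, 1, 2}) = 3
G(9) = mex({0, 2}) = 1
G(10) = mex({0, 2, 3}) = 1
G(11) = mex({0, 3}) = 1
G(12) = mex({1, 3}) = 0
G(13) = mex({0, 1, 2, 3}) = 4
G(14) = mex({0, 1, 2}) = 3
G(15) = mex({0, 1, 2}) = 3
G(16) = mex({0, 1, 2, 4}) = 3
G(17) = mex({0, 1, 3, 4}) = 2
G(18) = mex({0, 1, 3, 4}) = 2
G(19) = mex({0, 1, 3, 5}) = 2
G(20) = mex({0, 1, 2, 3, 5}) = 4
G(21) = mex({0, 1, 2, 3, 5}) = 4
G(22) = mex({1, 2, 6}) = 0
G(23) = mex({0, 1, 2, 3, 4, 6}) = 5
Therefore G(23) = 5.

5


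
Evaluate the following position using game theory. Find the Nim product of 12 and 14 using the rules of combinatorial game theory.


Nim multiplication is bilinear over XOR: (u XOR v) * w = (u*w) XOR (v*w).
So we split each operand into its bit components and XOR the pairwise Nim products.
12 = 4 + 8 (as XOR of powers of 2).
14 = 2 + 4 + 8 (as XOR of powers of 2).
Using the standard Nim-product table on single bits:
  2*2 = 3,   2*4 = 8,   2*8 = 12,
  4*4 = 6,   4*8 = 11,  8*8 = 13,
and  1*x = x (identity), k*l = l*k (commutative).
Pairwise Nim products:
  4 * 2 = 8
  4 * 4 = 6
  4 * 8 = 11
  8 * 2 = 12
  8 * 4 = 11
  8 * 8 = 13
XOR them: 8 XOR 6 XOR 11 XOR 12 XOR 11 XOR 13 = 15.
Result: 12 * 14 = 15 (in Nim).

15


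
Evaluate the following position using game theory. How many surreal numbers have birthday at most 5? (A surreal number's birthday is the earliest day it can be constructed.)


Day 0: {|} = 0 is born. Count = 1.
Day n: the number of surreal numbers born by day n is 2^(n+1) - 1.
By day 0: 2^1 - 1 = 1
By day 1: 2^2 - 1 = 3
By day 2: 2^3 - 1 = 7
By day 3: 2^4 - 1 = 15
By day 4: 2^5 - 1 = 31
By day 5: 2^6 - 1 = 63
By day 5: 63 surreal numbers.

63


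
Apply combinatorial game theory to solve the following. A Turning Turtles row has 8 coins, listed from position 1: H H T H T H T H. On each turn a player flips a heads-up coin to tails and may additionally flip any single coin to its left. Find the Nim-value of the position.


Coins: H H T H T H T H
Key fact: a single head at position k behaves exactly like a Nim heap of size k (turning it to T and optionally flipping a coin at j < k corresponds to moving the heap from k to j, or to 0), and heads combine as a disjunctive sum (two heads at the same place would cancel, matching j XOR j = 0). So the Nim-value is the XOR of the 1-indexed positions of the heads.
Face-up positions (1-indexed): [1, 2, 4, 6, 8]
XOR 0 with 1: 0 XOR 1 = 1
XOR 1 with 2: 1 XOR 2 = 3
XOR 3 with 4: 3 XOR 4 = 7
XOR 7 with 6: 7 XOR 6 = 1
XOR 1 with 8: 1 XOR 8 = 9
Nim-value = 9

9


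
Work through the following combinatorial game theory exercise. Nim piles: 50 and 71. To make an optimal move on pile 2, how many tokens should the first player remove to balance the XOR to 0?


Piles: 50 and 71
Current XOR: 50 XOR 71 = 117 (non-zero, so this is an N-position).
To make the XOR zero, we need to find a move that balances the piles.
For pile 2 (size 71): target = 71 XOR 117 = 50
We reduce pile 2 from 71 to 50.
Tokens removed: 71 - 50 = 21
Verification: 50 XOR 50 = 0

21


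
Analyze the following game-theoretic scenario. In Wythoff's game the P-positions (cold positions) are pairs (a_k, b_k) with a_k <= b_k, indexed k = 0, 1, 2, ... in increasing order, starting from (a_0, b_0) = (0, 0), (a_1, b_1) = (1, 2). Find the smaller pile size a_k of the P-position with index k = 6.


By Wythoff's theorem, a_k = floor(k * phi) and b_k = floor(k * phi^2) = a_k + k, where phi = (1 + sqrt(5))/2 is the golden ratio.
phi = (1 + sqrt(5))/2 = 1.618034
k = 6
k * phi = 6 * 1.618034 = 9.708204
a_6 = floor(k * phi) = 9

9


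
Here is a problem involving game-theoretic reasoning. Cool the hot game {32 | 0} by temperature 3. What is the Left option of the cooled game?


Original game: {32 | 0} (a switch {a | b} with a > b).
Cooling by t (for t below the temperature (a - b)/2 = 16) taxes each move by t: {a | b} cooled by t is {a - t | b + t}.
Cooling amount: t = 3
Cooled Left option: 32 - 3 = 29
Cooled Right option: 0 + 3 = 3
Cooled game: {29 | 3}
Left option = 29

29


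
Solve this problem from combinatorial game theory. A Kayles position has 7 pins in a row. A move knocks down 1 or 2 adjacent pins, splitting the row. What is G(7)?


Kayles: a move removes 1 or 2 adjacent pins from a contiguous row.
Removing pins from a row of k leaves two independent rows (a, b) with a + b = k - 1 (one pin) or a + b = k - 2 (two pins); an end removal gives a = 0.
By Sprague-Grundy, G(k) = mex{ G(a) XOR G(b) } over all these splits. G(0) = 0.
G(1): splits (0,0):0^0=0 -> mex({0}) = 1
G(2): splits (0,1):0^1=1 (0,0):0^0=0 -> mex({0, 1}) = 2
G(3): splits (0,2):0^2=2 (1,1):1^1=0 (0,1):0^1=1 -> mex({0, 1, 2}) = 3
G(4): splits (0,3):0^3=3 (1,2):1^2=3 (0,2):0^2=2 (1,1):1^1=0 -> mex({0, 2, 3}) = 1
G(5): splits (0,4):0^1=1 (1,3):1^3=2 (2,2):2^2=0 (0,3):0^3=3 (1,2):1^2=3 -> mex({0, 1, 2, 3}) = 4
G(6) = mex({0, 1, 2, 4}) = 3
G(7) = mex({0, 1, 3, 4, 5}) = 2
Therefore G(7) = 2.

2


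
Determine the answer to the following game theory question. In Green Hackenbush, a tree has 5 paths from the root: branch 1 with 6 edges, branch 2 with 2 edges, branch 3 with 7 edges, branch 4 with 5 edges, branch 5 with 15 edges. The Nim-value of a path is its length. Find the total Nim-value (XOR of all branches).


The tree has 5 branches from the ground vertex.
In Green Hackenbush, the Nim-value of a simple path of length k is k.
Branch 1: length 6, Nim-value = 6
Branch 2: length 2, Nim-value = 2
Branch 3: length 7, Nim-value = 7
Branch 4: length 5, Nim-value = 5
Branch 5: length 15, Nim-value = 15
Total Nim-value = XOR of all branch values:
0 XOR 6 = 6
6 XOR 2 = 4
4 XOR 7 = 3
3 XOR 5 = 6
6 XOR 15 = 9
Nim-value of the tree = 9

9


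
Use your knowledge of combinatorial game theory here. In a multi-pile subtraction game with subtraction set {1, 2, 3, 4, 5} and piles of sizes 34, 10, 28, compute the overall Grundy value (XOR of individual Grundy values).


Subtraction set: {1, 2, 3, 4, 5}
For this subtraction set, G(n) = n mod 6 (period = max + 1 = 6).
Pile 1 (size 34): G(34) = 34 mod 6 = 4
Pile 2 (size 10): G(10) = 10 mod 6 = 4
Pile 3 (size 28): G(28) = 28 mod 6 = 4
Total Grundy value = XOR of all: 4 XOR 4 XOR 4 = 4

4


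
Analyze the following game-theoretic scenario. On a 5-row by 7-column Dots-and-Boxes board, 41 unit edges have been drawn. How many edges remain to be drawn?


Grid: 5 x 7 boxes, i.e. 6 rows and 8 columns of dots.
Horizontal edges: (rows + 1) * cols = 6 * 7 = 42
Vertical edges: rows * (cols + 1) = 5 * 8 = 40
Total edges: 42 + 40 = 82
Edges drawn: 41
Remaining: 82 - 41 = 41

41


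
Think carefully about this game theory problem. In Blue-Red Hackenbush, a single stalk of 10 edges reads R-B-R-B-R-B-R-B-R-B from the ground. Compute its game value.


Edges (from ground): R-B-R-B-R-B-R-B-R-B
By Berlekamp's sign-expansion rule, a Blue-Red Hackenbush stalk has the value of the surreal number whose sign sequence is the edge sequence with B -> + and R -> -.
Sign sequence: -+-+-+-+-+
Trace the sign expansion in the surreal number tree, starting from 0:
Edge 1: R (sign -) -> bounds (-inf, 0), value = -1
Edge 2: B (sign +) -> bounds (-1, 0), value = -1/2
Edge 3: R (sign -) -> bounds (-1, -1/2), value = -3/4
Edge 4: B (sign +) -> bounds (-3/4, -1/2), value = -5/8
Edge 5: R (sign -) -> bounds (-3/4, -5/8), value = -11/16
Edge 6: B (sign +) -> bounds (-11/16, -5/8), value = -21/32
Edge 7: R (sign -) -> bounds (-11/16, -21/32), value = -43/64
Edge 8: B (sign +) -> bounds (-43/64, -21/32), value = -85/128
Edge 9: R (sign -) -> bounds (-43/64, -85/128), value = -171/256
Edge 10: B (sign +) -> bounds (-171/256, -85/128), value = -341/512
Game value = -341/512

-341/512


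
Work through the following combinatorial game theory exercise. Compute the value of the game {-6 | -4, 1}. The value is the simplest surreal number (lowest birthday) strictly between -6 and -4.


Left options: {-6}, max = -6
Right options: {-4, 1}, min = -4
All options are numbers and max(Left) < min(Right), so by the simplicity theorem the value is the simplest (earliest-born) number strictly between -6 and -4.
The only integer strictly between -6 and -4 is -5.
No non-integer in the interval can be simpler: if x is a non-integer in the interval, then floor(x) or ceil(x) also lies in the interval (the interval contains an integer), and both are proper prefixes of x's sign expansion, i.e. born earlier. So the game value is -5.
Game value = -5

-5


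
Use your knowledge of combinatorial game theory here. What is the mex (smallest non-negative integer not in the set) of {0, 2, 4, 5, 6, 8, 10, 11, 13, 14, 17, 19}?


Set = {0, 2, 4, 5, 6, 8, 10, 11, 13, 14, 17, 19}
0 is in the set.
1 is NOT in the set. This is the mex.
mex = 1

1


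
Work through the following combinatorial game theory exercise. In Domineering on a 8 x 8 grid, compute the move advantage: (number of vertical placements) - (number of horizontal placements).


Board is 8 x 8 (rows x cols).
Left (vertical) placements: (rows-1) * cols = 7 * 8 = 56
Right (horizontal) placements: rows * (cols-1) = 8 * 7 = 56
Advantage = Left - Right = 56 - 56 = 0

0


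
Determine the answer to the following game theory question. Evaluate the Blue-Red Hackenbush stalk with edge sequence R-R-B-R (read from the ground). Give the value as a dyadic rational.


Edges (from ground): R-R-B-R
By Berlekamp's sign-expansion rule, a Blue-Red Hackenbush stalk has the value of the surreal number whose sign sequence is the edge sequence with B -> + and R -> -.
Sign sequence: --+-
Trace the sign expansion in the surreal number tree, starting from 0:
Edge 1: R (sign -) -> bounds (-inf, 0), value = -1
Edge 2: R (sign -) -> bounds (-inf, -1), value = -2
Edge 3: B (sign +) -> bounds (-2, -1), value = -3/2
Edge 4: R (sign -) -> bounds (-2, -3/2), value = -7/4
Game value = -7/4

-7/4


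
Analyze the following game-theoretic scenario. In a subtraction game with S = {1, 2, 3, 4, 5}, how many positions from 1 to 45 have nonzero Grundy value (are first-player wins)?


Subtraction set S = {1, 2, 3, 4, 5}, so G(n) = n mod 6.
G(n) = 0 when n is a multiple of 6.
Multiples of 6 in [1, 45]: 7
N-positions (nonzero Grundy) = 45 - 7 = 38

38


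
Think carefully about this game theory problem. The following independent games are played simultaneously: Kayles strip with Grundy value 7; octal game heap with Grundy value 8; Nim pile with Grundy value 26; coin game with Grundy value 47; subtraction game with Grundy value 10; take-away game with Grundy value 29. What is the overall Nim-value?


By the Sprague-Grundy theorem, the Grundy value of a sum of games is the XOR of individual Grundy values.
Kayles strip: Grundy value = 7. Running XOR: 0 XOR 7 = 7
octal game heap: Grundy value = 8. Running XOR: 7 XOR 8 = 15
Nim pile: Grundy value = 26. Running XOR: 15 XOR 26 = 21
coin game: Grundy value = 47. Running XOR: 21 XOR 47 = 58
subtraction game: Grundy value = 10. Running XOR: 58 XOR 10 = 48
take-away game: Grundy value = 29. Running XOR: 48 XOR 29 = 45
The combined Grundy value is 45.

45
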